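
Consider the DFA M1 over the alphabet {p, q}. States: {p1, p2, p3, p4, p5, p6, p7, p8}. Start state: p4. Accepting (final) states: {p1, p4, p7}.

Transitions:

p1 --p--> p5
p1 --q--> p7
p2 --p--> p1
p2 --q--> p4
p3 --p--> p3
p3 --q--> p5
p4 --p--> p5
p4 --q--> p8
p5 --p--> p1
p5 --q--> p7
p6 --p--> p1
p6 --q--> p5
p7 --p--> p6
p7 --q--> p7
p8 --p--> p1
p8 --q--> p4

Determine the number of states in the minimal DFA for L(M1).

6

First remove the unreachable states {p2,p3}; 6 states remain.
Initial partition by acceptance: {p1,p4,p7} | {p5,p6,p8}.
Split {p1,p4,p7} by δ(·,q) → {p1,p7} and {p4}.
Refine {p5,p6,p8} on symbol q: members go to different blocks, giving {p5} and {p6} and {p8}.
Refine {p1,p7} on symbol p: members go to different blocks, giving {p1} and {p7}.
The partition is now stable with 6 blocks: {p1} | {p5} | {p4} | {p6} | {p8} | {p7}.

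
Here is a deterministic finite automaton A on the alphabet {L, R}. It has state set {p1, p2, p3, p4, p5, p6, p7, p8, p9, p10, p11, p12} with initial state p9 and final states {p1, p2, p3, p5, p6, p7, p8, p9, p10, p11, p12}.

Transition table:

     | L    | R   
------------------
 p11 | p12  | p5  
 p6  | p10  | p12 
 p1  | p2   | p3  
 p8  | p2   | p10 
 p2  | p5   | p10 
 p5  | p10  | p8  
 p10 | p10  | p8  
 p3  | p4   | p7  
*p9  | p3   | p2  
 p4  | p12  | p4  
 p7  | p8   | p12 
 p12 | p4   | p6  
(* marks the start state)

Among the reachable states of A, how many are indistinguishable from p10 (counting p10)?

Reachable states from the start: {p2,p3,p4,p5,p6,p7,p8,p9,p10,p12}. Unreachable: {p1,p11} — drop them.
Start with accepting vs non-accepting: {p2,p3,p5,p6,p7,p8,p9,p10,p12} | {p4}.
Split {p2,p3,p5,p6,p7,p8,p9,p10,p12} by δ(·,L) → {p2,p5,p6,p7,p8,p9,p10} and {p3,p12}.
On input L, block {p2,p5,p6,p7,p8,p9,p10} splits into {p2,p5,p6,p7,p8,p10} and {p9}.
On input R, block {p2,p5,p6,p7,p8,p10} splits into {p2,p5,p8,p10} and {p6,p7}.
Stable partition: {p2,p5,p8,p10} | {p4} | {p3,p12} | {p9} | {p6,p7} — 5 equivalence classes.
The equivalence class containing p10 is {p2,p5,p8,p10}, of size 4.

4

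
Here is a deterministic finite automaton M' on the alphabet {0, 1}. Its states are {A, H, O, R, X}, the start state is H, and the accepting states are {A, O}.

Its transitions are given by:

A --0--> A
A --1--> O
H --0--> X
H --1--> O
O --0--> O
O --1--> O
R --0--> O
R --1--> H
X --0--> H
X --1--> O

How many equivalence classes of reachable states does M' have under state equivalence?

Reachable states from the start: {H,O,X}. Unreachable: {A,R} — drop them.
P0 = {O} | {H,X}.
No further refinement is possible. Final partition (2 blocks): {O} | {H,X}.

2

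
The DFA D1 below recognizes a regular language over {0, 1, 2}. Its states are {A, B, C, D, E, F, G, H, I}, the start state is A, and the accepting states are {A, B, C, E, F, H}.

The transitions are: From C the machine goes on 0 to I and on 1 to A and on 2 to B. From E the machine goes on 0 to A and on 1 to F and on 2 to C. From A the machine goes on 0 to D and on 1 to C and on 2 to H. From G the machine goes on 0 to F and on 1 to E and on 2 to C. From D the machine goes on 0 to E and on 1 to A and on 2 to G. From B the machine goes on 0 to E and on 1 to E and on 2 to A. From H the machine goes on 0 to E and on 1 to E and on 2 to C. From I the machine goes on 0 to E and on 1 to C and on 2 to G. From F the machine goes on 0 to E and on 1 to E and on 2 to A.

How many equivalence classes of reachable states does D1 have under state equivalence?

All states are reachable from the start state.
P0 = {A,B,C,E,F,H} | {D,G,I}.
Refine {A,B,C,E,F,H} on symbol 0: members go to different blocks, giving {B,E,F,H} and {A,C}.
On input 0, block {B,E,F,H} splits into {B,F,H} and {E}.
On input 0, block {D,G,I} splits into {D,I} and {G}.
The partition is now stable with 5 blocks: {B,F,H} | {D,I} | {A,C} | {E} | {G}.

5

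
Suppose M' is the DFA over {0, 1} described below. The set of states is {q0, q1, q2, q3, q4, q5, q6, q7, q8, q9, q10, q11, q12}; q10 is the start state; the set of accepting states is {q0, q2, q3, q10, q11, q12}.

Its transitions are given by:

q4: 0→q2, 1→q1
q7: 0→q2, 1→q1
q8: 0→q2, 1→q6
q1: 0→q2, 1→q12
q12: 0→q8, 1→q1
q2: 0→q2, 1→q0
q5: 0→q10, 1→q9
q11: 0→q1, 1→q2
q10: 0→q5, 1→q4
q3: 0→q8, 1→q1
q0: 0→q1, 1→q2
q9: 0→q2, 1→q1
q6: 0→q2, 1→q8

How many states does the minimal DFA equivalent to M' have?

8

Reachable states from the start: {q0,q1,q2,q4,q5,q6,q8,q9,q10,q12}. Unreachable: {q3,q7,q11} — drop them.
P0 = {q0,q2,q10,q12} | {q1,q4,q5,q6,q8,q9}.
Split {q0,q2,q10,q12} by δ(·,0) → {q0,q10,q12} and {q2}.
On input 1, block {q0,q10,q12} splits into {q10,q12} and {q0}.
Split {q1,q4,q5,q6,q8,q9} by δ(·,0) → {q1,q4,q6,q8,q9} and {q5}.
On input 0, block {q10,q12} splits into {q10} and {q12}.
Split {q1,q4,q6,q8,q9} by δ(·,1) → {q4,q6,q8,q9} and {q1}.
On input 1, block {q4,q6,q8,q9} splits into {q4,q9} and {q6,q8}.
No further refinement is possible. Final partition (8 blocks): {q10} | {q4,q9} | {q2} | {q0} | {q5} | {q12} | {q1} | {q6,q8}.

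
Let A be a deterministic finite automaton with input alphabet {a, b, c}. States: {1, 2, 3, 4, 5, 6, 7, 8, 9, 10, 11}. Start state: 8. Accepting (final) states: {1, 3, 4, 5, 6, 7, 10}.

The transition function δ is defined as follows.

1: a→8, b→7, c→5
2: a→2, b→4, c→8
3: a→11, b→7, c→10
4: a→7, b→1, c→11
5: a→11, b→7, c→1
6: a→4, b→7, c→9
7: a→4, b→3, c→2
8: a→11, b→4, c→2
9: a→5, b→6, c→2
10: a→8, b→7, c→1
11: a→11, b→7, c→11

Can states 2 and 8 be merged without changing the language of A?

Yes

States {6,9} cannot be reached from the start state, so discard them.
Start with accepting vs non-accepting: {1,3,4,5,7,10} | {2,8,11}.
Split {1,3,4,5,7,10} by δ(·,a) → {1,3,5,10} and {4,7}.
No further refinement is possible. Final partition (3 blocks): {1,3,5,10} | {2,8,11} | {4,7}.
2 and 8 lie in the same block of the stable partition, so they are equivalent — no string distinguishes them.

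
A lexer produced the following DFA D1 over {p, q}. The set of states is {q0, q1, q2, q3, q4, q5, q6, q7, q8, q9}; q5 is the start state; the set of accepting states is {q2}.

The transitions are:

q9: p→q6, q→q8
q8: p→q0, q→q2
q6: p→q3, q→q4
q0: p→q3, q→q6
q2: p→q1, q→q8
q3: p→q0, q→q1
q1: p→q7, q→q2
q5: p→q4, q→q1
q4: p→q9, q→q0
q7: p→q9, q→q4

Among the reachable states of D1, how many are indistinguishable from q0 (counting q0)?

4

Every state is reachable, so we keep all 10.
P0 = {q2} | {q0,q1,q3,q4,q5,q6,q7,q8,q9}.
Refine {q0,q1,q3,q4,q5,q6,q7,q8,q9} on symbol q: members go to different blocks, giving {q0,q3,q4,q5,q6,q7,q9} and {q1,q8}.
On input q, block {q0,q3,q4,q5,q6,q7,q9} splits into {q0,q4,q6,q7} and {q3,q5,q9}.
Stable partition: {q2} | {q0,q4,q6,q7} | {q1,q8} | {q3,q5,q9} — 4 equivalence classes.
State q0 belongs to the block {q0,q4,q6,q7}, which has 4 states.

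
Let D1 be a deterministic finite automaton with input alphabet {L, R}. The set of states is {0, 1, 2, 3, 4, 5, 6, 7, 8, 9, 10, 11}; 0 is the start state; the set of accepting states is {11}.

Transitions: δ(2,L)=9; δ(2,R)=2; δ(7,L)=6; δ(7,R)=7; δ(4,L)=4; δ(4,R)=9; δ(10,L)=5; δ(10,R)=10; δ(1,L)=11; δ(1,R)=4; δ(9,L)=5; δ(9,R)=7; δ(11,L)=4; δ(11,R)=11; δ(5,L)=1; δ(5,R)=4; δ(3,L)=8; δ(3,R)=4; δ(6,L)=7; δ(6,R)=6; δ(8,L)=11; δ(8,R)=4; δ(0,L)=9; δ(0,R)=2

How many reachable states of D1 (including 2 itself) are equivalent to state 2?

2

First remove the unreachable states {3,8,10}; 9 states remain.
Initial partition by acceptance: {11} | {0,1,2,4,5,6,7,9}.
Refine {0,1,2,4,5,6,7,9} on symbol L: members go to different blocks, giving {0,2,4,5,6,7,9} and {1}.
On input L, block {0,2,4,5,6,7,9} splits into {0,2,4,6,7,9} and {5}.
Refine {0,2,4,6,7,9} on symbol L: members go to different blocks, giving {0,2,4,6,7} and {9}.
On input L, block {0,2,4,6,7} splits into {4,6,7} and {0,2}.
On input R, block {4,6,7} splits into {6,7} and {4}.
Stable partition: {11} | {6,7} | {1} | {5} | {9} | {0,2} | {4} — 7 equivalence classes.
State 2 belongs to the block {0,2}, which has 2 states.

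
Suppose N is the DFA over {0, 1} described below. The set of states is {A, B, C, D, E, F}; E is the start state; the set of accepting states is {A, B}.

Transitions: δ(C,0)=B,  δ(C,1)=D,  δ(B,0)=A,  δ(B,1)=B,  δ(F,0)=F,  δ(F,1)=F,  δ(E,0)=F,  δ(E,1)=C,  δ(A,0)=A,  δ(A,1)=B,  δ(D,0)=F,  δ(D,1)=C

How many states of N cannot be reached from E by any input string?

0

A breadth-first search from the start state visits every state.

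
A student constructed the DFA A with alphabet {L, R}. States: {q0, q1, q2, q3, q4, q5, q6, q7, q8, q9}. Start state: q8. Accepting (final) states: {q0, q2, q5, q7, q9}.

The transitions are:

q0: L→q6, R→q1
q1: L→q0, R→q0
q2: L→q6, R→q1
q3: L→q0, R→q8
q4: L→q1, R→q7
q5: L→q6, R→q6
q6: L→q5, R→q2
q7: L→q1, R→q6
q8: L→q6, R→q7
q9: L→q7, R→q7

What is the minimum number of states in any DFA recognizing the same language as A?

3

Reachable states from the start: {q0,q1,q2,q5,q6,q7,q8}. Unreachable: {q3,q4,q9} — drop them.
Start with accepting vs non-accepting: {q0,q2,q5,q7} | {q1,q6,q8}.
On input L, block {q1,q6,q8} splits into {q1,q6} and {q8}.
No further refinement is possible. Final partition (3 blocks): {q0,q2,q5,q7} | {q1,q6} | {q8}.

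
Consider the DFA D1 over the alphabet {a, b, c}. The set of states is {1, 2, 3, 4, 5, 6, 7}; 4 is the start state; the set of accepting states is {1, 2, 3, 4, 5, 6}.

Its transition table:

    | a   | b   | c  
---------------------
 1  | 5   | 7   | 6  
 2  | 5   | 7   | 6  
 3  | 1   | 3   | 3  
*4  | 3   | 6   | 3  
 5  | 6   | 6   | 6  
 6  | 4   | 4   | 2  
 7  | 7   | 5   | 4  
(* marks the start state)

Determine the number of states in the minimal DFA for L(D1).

Every state is reachable, so we keep all 7.
Start with accepting vs non-accepting: {1,2,3,4,5,6} | {7}.
On input b, block {1,2,3,4,5,6} splits into {3,4,5,6} and {1,2}.
Refine {3,4,5,6} on symbol a: members go to different blocks, giving {4,5,6} and {3}.
On input a, block {4,5,6} splits into {5,6} and {4}.
Split {5,6} by δ(·,a) → {5} and {6}.
The partition is now stable with 6 blocks: {5} | {7} | {1,2} | {3} | {4} | {6}.

6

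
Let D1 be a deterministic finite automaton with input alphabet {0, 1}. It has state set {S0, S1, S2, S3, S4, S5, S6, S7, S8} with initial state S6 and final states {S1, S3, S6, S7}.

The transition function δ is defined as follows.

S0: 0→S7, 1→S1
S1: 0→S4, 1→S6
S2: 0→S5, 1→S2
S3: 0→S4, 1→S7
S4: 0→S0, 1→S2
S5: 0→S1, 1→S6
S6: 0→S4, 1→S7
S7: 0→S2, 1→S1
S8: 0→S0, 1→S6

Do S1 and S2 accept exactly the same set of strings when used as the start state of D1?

No

First remove the unreachable states {S3,S8}; 7 states remain.
Start with accepting vs non-accepting: {S1,S6,S7} | {S0,S2,S4,S5}.
Split {S0,S2,S4,S5} by δ(·,0) → {S0,S5} and {S2,S4}.
No further refinement is possible. Final partition (3 blocks): {S1,S6,S7} | {S0,S5} | {S2,S4}.
S1 and S2 end up in different blocks, so they are distinguishable. For instance, the string 'ε' is accepted from only S1.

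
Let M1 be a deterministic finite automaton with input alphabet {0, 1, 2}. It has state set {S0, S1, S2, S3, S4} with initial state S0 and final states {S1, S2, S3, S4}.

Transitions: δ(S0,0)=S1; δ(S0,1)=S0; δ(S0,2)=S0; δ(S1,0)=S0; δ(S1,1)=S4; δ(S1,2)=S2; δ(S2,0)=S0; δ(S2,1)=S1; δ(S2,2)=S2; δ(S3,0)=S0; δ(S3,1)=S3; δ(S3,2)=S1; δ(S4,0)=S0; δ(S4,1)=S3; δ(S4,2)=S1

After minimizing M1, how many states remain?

2

Every state is reachable, so we keep all 5.
Initial partition by acceptance: {S1,S2,S3,S4} | {S0}.
Stable partition: {S1,S2,S3,S4} | {S0} — 2 equivalence classes.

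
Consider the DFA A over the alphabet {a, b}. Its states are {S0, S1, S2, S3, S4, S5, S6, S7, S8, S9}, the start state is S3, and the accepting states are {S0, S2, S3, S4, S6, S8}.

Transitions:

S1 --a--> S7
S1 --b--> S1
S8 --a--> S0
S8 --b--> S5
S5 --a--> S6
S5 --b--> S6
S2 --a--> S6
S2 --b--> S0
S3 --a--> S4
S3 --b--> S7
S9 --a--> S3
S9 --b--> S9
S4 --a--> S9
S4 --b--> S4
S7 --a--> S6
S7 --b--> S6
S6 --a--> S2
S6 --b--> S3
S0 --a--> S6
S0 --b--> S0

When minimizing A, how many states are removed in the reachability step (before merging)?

No path from S3 leads to S1, S5, S8; the other 7 states are all reachable.

3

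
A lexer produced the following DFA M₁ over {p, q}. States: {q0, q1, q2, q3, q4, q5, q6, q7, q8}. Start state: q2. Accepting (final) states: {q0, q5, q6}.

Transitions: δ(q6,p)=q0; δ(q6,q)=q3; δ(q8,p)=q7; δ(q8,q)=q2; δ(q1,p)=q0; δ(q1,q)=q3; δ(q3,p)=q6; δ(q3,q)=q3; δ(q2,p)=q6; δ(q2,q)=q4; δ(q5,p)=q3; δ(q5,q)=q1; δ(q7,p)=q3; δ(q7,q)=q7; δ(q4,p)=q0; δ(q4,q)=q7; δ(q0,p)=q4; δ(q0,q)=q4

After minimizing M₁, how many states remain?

First remove the unreachable states {q1,q5,q8}; 6 states remain.
Initial partition by acceptance: {q0,q6} | {q2,q3,q4,q7}.
Split {q0,q6} by δ(·,p) → {q0} and {q6}.
On input p, block {q2,q3,q4,q7} splits into {q2,q3} and {q4} and {q7}.
On input q, block {q2,q3} splits into {q2} and {q3}.
Stable partition: {q0} | {q2} | {q6} | {q4} | {q7} | {q3} — 6 equivalence classes.

6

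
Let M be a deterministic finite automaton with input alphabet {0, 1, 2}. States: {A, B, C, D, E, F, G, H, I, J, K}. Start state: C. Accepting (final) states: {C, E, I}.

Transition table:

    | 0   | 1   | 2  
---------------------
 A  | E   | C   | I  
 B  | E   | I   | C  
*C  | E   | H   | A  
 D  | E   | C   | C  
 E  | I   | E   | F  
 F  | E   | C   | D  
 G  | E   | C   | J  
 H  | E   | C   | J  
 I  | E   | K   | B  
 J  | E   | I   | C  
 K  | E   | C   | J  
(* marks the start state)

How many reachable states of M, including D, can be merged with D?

4

States {G} cannot be reached from the start state, so discard them.
Start with accepting vs non-accepting: {C,E,I} | {A,B,D,F,H,J,K}.
Refine {C,E,I} on symbol 1: members go to different blocks, giving {C,I} and {E}.
Refine {A,B,D,F,H,J,K} on symbol 2: members go to different blocks, giving {A,B,D,J} and {F,H,K}.
No further refinement is possible. Final partition (4 blocks): {C,I} | {A,B,D,J} | {E} | {F,H,K}.
The equivalence class containing D is {A,B,D,J}, of size 4.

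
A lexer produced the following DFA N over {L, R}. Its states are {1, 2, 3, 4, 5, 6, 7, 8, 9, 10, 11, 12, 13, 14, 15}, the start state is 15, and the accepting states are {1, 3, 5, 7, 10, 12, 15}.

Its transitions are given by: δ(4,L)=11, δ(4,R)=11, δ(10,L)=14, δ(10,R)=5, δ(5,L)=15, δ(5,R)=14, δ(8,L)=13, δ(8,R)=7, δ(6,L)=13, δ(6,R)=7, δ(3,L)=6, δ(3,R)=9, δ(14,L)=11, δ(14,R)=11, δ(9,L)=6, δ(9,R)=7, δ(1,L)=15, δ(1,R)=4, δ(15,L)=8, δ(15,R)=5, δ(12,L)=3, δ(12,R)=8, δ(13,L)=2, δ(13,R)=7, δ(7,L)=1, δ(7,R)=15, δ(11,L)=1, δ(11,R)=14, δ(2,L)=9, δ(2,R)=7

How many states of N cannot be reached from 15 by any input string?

No path from 15 leads to 3, 10, 12; the other 12 states are all reachable.

3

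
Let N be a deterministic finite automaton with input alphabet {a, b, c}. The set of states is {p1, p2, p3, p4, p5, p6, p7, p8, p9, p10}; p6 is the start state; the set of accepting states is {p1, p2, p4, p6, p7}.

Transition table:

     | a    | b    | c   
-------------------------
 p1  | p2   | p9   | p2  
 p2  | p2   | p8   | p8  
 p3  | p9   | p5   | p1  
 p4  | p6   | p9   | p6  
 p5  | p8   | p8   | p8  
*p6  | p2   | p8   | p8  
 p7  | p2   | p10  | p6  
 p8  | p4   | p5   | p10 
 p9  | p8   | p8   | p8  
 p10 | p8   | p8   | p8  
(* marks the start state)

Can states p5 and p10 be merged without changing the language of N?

Reachable states from the start: {p2,p4,p5,p6,p8,p9,p10}. Unreachable: {p1,p3,p7} — drop them.
Start with accepting vs non-accepting: {p2,p4,p6} | {p5,p8,p9,p10}.
Refine {p2,p4,p6} on symbol c: members go to different blocks, giving {p2,p6} and {p4}.
On input a, block {p5,p8,p9,p10} splits into {p5,p9,p10} and {p8}.
No further refinement is possible. Final partition (4 blocks): {p2,p6} | {p5,p9,p10} | {p4} | {p8}.
p5 and p10 lie in the same block of the stable partition, so they are equivalent — no string distinguishes them.

Yes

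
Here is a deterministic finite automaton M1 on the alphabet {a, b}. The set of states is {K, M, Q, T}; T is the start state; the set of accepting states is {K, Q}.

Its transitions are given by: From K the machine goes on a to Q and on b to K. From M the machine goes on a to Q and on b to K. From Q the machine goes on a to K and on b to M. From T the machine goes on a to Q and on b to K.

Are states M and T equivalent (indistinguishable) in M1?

Yes

Initial partition by acceptance: {K,Q} | {M,T}.
Refine {K,Q} on symbol b: members go to different blocks, giving {Q} and {K}.
No further refinement is possible. Final partition (3 blocks): {Q} | {M,T} | {K}.
M and T lie in the same block of the stable partition, so they are equivalent — no string distinguishes them.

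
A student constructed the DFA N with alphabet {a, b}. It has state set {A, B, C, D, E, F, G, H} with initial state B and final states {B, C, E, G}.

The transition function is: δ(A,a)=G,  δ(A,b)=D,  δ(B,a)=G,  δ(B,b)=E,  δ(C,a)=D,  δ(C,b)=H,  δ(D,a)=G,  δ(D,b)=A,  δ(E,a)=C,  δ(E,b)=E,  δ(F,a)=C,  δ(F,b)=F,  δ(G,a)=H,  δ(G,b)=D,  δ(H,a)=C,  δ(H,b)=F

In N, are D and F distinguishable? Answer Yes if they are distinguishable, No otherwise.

No

Start with accepting vs non-accepting: {B,C,E,G} | {A,D,F,H}.
Split {B,C,E,G} by δ(·,a) → {B,E} and {C,G}.
The partition is now stable with 3 blocks: {B,E} | {A,D,F,H} | {C,G}.
D and F lie in the same block of the stable partition, so they are equivalent — no string distinguishes them.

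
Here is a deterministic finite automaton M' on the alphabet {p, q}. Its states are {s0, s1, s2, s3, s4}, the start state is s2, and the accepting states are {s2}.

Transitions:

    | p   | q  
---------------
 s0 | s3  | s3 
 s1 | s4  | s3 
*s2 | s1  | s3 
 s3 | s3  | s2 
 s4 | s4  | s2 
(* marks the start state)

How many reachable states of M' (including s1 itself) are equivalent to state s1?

First remove the unreachable states {s0}; 4 states remain.
Initial partition by acceptance: {s2} | {s1,s3,s4}.
Refine {s1,s3,s4} on symbol q: members go to different blocks, giving {s3,s4} and {s1}.
Stable partition: {s2} | {s3,s4} | {s1} — 3 equivalence classes.
The equivalence class containing s1 is {s1}, of size 1.

1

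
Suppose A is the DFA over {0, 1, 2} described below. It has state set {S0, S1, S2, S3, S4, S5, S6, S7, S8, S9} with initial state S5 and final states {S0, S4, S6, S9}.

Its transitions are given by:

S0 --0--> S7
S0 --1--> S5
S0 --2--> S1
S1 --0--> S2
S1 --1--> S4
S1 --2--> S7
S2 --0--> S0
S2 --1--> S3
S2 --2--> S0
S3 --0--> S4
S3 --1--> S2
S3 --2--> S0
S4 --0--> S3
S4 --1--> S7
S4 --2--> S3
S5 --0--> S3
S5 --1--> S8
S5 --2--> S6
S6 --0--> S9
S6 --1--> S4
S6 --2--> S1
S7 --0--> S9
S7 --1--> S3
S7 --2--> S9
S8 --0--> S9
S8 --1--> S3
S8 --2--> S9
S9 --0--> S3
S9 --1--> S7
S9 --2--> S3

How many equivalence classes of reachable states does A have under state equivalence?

Every state is reachable, so we keep all 10.
Initial partition by acceptance: {S0,S4,S6,S9} | {S1,S2,S3,S5,S7,S8}.
On input 0, block {S0,S4,S6,S9} splits into {S0,S4,S9} and {S6}.
Refine {S1,S2,S3,S5,S7,S8} on symbol 0: members go to different blocks, giving {S2,S3,S7,S8} and {S1,S5}.
Split {S0,S4,S9} by δ(·,1) → {S4,S9} and {S0}.
On input 0, block {S2,S3,S7,S8} splits into {S3,S7,S8} and {S2}.
Refine {S3,S7,S8} on symbol 1: members go to different blocks, giving {S7,S8} and {S3}.
Refine {S1,S5} on symbol 0: members go to different blocks, giving {S1} and {S5}.
Stable partition: {S4,S9} | {S7,S8} | {S6} | {S1} | {S0} | {S2} | {S3} | {S5} — 8 equivalence classes.

8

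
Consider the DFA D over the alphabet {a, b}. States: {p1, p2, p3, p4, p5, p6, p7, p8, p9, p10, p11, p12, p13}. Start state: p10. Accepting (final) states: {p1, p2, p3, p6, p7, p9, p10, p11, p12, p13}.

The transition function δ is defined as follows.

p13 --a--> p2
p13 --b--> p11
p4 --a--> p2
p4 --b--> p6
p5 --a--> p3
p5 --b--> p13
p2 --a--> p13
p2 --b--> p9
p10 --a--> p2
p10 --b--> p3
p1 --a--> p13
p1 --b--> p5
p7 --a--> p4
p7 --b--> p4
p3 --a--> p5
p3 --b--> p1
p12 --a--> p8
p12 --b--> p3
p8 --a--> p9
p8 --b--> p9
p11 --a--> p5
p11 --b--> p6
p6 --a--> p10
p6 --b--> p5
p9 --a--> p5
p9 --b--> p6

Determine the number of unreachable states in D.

No path from p10 leads to p4, p7, p8, p12; the other 9 states are all reachable.

4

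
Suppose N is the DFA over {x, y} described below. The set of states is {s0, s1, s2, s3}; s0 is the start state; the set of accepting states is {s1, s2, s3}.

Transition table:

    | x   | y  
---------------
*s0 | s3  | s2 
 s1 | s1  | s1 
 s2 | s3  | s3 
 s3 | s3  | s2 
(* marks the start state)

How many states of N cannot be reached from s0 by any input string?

1

Starting at s0 and following transitions, the reachable set is {s0, s2, s3}. That leaves s1 unreachable — 1 in total.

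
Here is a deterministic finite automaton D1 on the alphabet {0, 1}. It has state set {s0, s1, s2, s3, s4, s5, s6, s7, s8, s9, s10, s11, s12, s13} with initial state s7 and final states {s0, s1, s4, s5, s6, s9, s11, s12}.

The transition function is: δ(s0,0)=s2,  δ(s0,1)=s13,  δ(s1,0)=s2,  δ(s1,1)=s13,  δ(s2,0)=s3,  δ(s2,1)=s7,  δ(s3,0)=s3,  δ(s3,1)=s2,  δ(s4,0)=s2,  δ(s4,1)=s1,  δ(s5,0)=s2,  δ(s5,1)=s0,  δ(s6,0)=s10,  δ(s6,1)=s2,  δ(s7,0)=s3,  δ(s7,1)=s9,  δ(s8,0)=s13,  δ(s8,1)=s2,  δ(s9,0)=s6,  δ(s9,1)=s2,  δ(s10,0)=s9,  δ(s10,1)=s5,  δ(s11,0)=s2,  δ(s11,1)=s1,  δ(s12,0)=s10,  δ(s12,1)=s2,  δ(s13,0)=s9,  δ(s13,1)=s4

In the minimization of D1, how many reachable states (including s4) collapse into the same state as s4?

First remove the unreachable states {s8,s11,s12}; 11 states remain.
P0 = {s0,s1,s4,s5,s6,s9} | {s2,s3,s7,s10,s13}.
Refine {s0,s1,s4,s5,s6,s9} on symbol 0: members go to different blocks, giving {s0,s1,s4,s5,s6} and {s9}.
Refine {s0,s1,s4,s5,s6} on symbol 1: members go to different blocks, giving {s0,s1,s6} and {s4,s5}.
On input 0, block {s2,s3,s7,s10,s13} splits into {s2,s3,s7} and {s10,s13}.
Split {s0,s1,s6} by δ(·,0) → {s0,s1} and {s6}.
Refine {s2,s3,s7} on symbol 1: members go to different blocks, giving {s2,s3} and {s7}.
Refine {s2,s3} on symbol 1: members go to different blocks, giving {s2} and {s3}.
Stable partition: {s0,s1} | {s2} | {s9} | {s4,s5} | {s10,s13} | {s6} | {s7} | {s3} — 8 equivalence classes.
State s4 belongs to the block {s4,s5}, which has 2 states.

2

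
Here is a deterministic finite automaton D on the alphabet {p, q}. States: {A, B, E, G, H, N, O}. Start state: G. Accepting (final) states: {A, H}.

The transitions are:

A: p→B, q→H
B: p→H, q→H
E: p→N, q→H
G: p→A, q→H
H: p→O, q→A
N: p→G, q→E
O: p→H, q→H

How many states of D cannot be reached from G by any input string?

2

Starting at G and following transitions, the reachable set is {A, B, G, H, O}. That leaves E, N unreachable — 2 in total.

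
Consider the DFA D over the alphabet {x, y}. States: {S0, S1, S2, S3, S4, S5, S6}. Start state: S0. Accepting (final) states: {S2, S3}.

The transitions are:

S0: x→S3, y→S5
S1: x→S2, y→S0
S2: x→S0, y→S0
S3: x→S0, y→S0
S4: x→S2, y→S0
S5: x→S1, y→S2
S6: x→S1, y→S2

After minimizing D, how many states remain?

States {S4,S6} cannot be reached from the start state, so discard them.
P0 = {S2,S3} | {S0,S1,S5}.
Refine {S0,S1,S5} on symbol x: members go to different blocks, giving {S0,S1} and {S5}.
On input y, block {S0,S1} splits into {S0} and {S1}.
The partition is now stable with 4 blocks: {S2,S3} | {S0} | {S5} | {S1}.

4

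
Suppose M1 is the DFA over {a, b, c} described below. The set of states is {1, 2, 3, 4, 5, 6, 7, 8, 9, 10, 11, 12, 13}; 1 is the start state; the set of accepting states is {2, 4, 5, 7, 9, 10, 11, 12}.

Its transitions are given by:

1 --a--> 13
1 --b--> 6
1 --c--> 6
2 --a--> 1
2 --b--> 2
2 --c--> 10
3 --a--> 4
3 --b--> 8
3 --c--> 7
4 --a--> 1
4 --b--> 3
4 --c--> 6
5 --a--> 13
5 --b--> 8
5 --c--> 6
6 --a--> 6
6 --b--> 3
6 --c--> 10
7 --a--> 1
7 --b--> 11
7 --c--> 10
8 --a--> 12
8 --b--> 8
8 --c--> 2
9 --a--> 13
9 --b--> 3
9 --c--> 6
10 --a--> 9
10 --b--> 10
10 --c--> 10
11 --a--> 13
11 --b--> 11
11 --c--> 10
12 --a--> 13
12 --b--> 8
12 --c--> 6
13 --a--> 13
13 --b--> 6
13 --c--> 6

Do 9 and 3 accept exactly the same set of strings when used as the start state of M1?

No

States {5} cannot be reached from the start state, so discard them.
Start with accepting vs non-accepting: {2,4,7,9,10,11,12} | {1,3,6,8,13}.
Refine {2,4,7,9,10,11,12} on symbol a: members go to different blocks, giving {2,4,7,9,11,12} and {10}.
Refine {2,4,7,9,11,12} on symbol b: members go to different blocks, giving {2,7,11} and {4,9,12}.
On input a, block {1,3,6,8,13} splits into {1,6,13} and {3,8}.
Refine {1,6,13} on symbol b: members go to different blocks, giving {1,13} and {6}.
Stable partition: {2,7,11} | {1,13} | {10} | {4,9,12} | {3,8} | {6} — 6 equivalence classes.
9 and 3 end up in different blocks, so they are distinguishable. For instance, the string 'ε' is accepted from only 9.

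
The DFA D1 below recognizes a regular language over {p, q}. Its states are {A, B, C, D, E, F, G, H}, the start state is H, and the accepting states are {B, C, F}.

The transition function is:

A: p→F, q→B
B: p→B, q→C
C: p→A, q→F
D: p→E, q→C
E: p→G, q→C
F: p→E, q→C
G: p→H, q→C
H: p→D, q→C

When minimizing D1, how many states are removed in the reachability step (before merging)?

Exploring from H, all states are eventually visited, so none are unreachable.

0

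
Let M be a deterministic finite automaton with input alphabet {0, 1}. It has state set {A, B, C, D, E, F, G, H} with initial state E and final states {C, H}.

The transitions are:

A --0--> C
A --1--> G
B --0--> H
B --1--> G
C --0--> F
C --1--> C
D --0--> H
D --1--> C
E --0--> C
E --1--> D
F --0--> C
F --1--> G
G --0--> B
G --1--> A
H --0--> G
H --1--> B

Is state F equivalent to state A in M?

Yes

All states are reachable from the start state.
P0 = {C,H} | {A,B,D,E,F,G}.
Refine {C,H} on symbol 1: members go to different blocks, giving {C} and {H}.
Refine {A,B,D,E,F,G} on symbol 0: members go to different blocks, giving {A,E,F} and {B,D} and {G}.
On input 1, block {A,E,F} splits into {A,F} and {E}.
Split {B,D} by δ(·,1) → {B} and {D}.
No further refinement is possible. Final partition (7 blocks): {C} | {A,F} | {H} | {B} | {G} | {E} | {D}.
F and A lie in the same block of the stable partition, so they are equivalent — no string distinguishes them.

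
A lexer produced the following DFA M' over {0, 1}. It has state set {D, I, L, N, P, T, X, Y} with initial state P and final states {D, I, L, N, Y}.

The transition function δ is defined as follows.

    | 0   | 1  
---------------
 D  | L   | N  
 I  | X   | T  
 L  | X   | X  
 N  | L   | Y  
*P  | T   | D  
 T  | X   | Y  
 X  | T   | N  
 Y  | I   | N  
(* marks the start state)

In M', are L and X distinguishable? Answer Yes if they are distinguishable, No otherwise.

Yes

Every state is reachable, so we keep all 8.
P0 = {D,I,L,N,Y} | {P,T,X}.
Refine {D,I,L,N,Y} on symbol 0: members go to different blocks, giving {D,N,Y} and {I,L}.
No further refinement is possible. Final partition (3 blocks): {D,N,Y} | {P,T,X} | {I,L}.
L and X end up in different blocks, so they are distinguishable. For instance, the string 'ε' is accepted from only L.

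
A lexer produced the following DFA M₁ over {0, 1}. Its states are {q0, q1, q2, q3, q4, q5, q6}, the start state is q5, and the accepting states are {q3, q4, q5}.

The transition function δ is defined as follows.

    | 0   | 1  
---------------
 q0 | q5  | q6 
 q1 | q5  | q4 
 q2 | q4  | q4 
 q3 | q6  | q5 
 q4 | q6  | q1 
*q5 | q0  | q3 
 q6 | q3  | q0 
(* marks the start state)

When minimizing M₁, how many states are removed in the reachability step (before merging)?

3

BFS from q5 reaches {q0, q3, q5, q6}; the 3 state(s) q1, q2, q4 are never visited.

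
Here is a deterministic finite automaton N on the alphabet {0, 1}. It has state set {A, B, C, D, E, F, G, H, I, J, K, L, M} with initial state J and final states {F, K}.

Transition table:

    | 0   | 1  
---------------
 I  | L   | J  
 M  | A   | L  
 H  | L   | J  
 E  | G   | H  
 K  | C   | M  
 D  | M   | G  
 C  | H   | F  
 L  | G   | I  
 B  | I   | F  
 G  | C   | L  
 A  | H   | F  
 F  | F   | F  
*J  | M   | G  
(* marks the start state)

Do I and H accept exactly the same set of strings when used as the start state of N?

Yes

Reachable states from the start: {A,C,F,G,H,I,J,L,M}. Unreachable: {B,D,E,K} — drop them.
Initial partition by acceptance: {F} | {A,C,G,H,I,J,L,M}.
Split {A,C,G,H,I,J,L,M} by δ(·,1) → {G,H,I,J,L,M} and {A,C}.
Split {G,H,I,J,L,M} by δ(·,0) → {H,I,J,L} and {G,M}.
On input 0, block {H,I,J,L} splits into {H,I} and {J,L}.
On input 1, block {J,L} splits into {J} and {L}.
No further refinement is possible. Final partition (6 blocks): {F} | {H,I} | {A,C} | {G,M} | {J} | {L}.
I and H lie in the same block of the stable partition, so they are equivalent — no string distinguishes them.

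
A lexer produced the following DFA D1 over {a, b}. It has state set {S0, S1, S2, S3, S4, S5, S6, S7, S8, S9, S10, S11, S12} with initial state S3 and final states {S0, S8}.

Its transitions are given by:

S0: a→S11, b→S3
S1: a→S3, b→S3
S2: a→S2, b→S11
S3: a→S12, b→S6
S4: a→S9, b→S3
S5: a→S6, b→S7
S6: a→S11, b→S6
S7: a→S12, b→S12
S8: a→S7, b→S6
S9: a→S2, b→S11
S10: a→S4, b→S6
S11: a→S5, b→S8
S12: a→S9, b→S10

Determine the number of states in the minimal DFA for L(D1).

First remove the unreachable states {S0,S1}; 11 states remain.
Initial partition by acceptance: {S8} | {S2,S3,S4,S5,S6,S7,S9,S10,S11,S12}.
On input b, block {S2,S3,S4,S5,S6,S7,S9,S10,S11,S12} splits into {S2,S3,S4,S5,S6,S7,S9,S10,S12} and {S11}.
Split {S2,S3,S4,S5,S6,S7,S9,S10,S12} by δ(·,a) → {S2,S3,S4,S5,S7,S9,S10,S12} and {S6}.
On input a, block {S2,S3,S4,S5,S7,S9,S10,S12} splits into {S2,S3,S4,S7,S9,S10,S12} and {S5}.
On input b, block {S2,S3,S4,S7,S9,S10,S12} splits into {S4,S7,S12} and {S2,S9} and {S3,S10}.
Split {S4,S7,S12} by δ(·,a) → {S4,S12} and {S7}.
Stable partition: {S8} | {S4,S12} | {S11} | {S6} | {S5} | {S2,S9} | {S3,S10} | {S7} — 8 equivalence classes.

8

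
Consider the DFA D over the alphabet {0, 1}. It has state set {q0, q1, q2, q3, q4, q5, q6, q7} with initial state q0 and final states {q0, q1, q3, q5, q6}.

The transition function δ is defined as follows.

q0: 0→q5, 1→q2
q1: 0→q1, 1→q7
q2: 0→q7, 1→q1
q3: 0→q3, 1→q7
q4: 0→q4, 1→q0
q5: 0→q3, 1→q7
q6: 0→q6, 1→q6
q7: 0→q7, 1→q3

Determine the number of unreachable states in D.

2

BFS from q0 reaches {q0, q1, q2, q3, q5, q7}; the 2 state(s) q4, q6 are never visited.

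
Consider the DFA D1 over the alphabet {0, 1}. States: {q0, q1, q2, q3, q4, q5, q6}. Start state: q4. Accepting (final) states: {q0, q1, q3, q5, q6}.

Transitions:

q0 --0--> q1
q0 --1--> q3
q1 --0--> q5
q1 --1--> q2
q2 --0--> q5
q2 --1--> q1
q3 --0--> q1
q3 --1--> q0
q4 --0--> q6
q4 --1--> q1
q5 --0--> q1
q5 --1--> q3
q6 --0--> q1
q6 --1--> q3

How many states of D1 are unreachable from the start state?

0

Every one of the 7 states is reachable from q4.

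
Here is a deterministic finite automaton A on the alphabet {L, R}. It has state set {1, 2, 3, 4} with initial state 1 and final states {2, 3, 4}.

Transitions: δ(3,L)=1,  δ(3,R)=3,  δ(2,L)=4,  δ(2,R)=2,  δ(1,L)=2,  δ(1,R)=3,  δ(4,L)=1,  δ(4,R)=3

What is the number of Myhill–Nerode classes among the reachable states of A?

3

Initial partition by acceptance: {2,3,4} | {1}.
Refine {2,3,4} on symbol L: members go to different blocks, giving {3,4} and {2}.
Stable partition: {3,4} | {1} | {2} — 3 equivalence classes.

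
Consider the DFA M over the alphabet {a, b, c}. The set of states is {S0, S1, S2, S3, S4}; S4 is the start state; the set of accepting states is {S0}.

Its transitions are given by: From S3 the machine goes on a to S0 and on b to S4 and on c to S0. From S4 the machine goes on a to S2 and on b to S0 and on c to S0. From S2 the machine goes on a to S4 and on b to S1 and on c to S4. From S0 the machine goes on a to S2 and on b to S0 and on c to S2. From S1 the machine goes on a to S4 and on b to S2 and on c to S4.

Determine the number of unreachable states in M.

Starting at S4 and following transitions, the reachable set is {S0, S1, S2, S4}. That leaves S3 unreachable — 1 in total.

1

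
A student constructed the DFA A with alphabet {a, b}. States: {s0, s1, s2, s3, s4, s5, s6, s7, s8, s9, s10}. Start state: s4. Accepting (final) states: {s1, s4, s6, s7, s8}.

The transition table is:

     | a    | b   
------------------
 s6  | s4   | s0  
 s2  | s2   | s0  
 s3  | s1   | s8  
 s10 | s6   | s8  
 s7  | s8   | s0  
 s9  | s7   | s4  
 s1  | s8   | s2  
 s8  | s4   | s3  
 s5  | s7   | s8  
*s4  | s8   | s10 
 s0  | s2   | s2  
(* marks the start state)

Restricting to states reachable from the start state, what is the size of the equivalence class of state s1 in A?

2

First remove the unreachable states {s5,s7,s9}; 8 states remain.
P0 = {s1,s4,s6,s8} | {s0,s2,s3,s10}.
Refine {s0,s2,s3,s10} on symbol a: members go to different blocks, giving {s0,s2} and {s3,s10}.
On input b, block {s1,s4,s6,s8} splits into {s1,s6} and {s4,s8}.
No further refinement is possible. Final partition (4 blocks): {s1,s6} | {s0,s2} | {s3,s10} | {s4,s8}.
State s1 belongs to the block {s1,s6}, which has 2 states.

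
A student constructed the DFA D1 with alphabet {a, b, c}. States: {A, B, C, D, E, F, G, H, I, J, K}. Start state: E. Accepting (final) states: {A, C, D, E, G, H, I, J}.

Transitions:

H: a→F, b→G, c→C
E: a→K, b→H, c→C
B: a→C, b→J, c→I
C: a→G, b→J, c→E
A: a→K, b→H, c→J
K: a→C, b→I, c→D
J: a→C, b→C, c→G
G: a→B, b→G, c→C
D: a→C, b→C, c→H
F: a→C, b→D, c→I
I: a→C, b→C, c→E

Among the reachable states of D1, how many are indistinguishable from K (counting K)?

First remove the unreachable states {A}; 10 states remain.
Initial partition by acceptance: {C,D,E,G,H,I,J} | {B,F,K}.
On input a, block {C,D,E,G,H,I,J} splits into {C,D,I,J} and {E,G,H}.
Refine {C,D,I,J} on symbol a: members go to different blocks, giving {D,I,J} and {C}.
The partition is now stable with 4 blocks: {D,I,J} | {B,F,K} | {E,G,H} | {C}.
The equivalence class containing K is {B,F,K}, of size 3.

3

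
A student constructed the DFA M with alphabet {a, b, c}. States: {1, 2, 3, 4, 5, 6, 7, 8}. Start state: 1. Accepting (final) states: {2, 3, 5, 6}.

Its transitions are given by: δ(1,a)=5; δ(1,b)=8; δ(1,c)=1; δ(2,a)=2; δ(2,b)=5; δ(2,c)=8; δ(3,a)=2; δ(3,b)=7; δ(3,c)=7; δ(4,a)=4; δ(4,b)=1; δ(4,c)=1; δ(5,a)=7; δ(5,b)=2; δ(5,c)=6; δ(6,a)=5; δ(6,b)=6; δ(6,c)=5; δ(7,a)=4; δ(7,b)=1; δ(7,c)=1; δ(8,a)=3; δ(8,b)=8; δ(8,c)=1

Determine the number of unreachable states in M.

0

Every one of the 8 states is reachable from 1.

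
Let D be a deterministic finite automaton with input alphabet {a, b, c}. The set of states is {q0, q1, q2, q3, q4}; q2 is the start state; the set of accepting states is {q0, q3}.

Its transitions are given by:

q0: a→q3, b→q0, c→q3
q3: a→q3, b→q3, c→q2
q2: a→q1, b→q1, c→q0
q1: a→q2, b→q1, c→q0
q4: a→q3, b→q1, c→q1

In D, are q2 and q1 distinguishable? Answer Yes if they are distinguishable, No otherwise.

No

States {q4} cannot be reached from the start state, so discard them.
Initial partition by acceptance: {q0,q3} | {q1,q2}.
Split {q0,q3} by δ(·,c) → {q0} and {q3}.
The partition is now stable with 3 blocks: {q0} | {q1,q2} | {q3}.
q2 and q1 lie in the same block of the stable partition, so they are equivalent — no string distinguishes them.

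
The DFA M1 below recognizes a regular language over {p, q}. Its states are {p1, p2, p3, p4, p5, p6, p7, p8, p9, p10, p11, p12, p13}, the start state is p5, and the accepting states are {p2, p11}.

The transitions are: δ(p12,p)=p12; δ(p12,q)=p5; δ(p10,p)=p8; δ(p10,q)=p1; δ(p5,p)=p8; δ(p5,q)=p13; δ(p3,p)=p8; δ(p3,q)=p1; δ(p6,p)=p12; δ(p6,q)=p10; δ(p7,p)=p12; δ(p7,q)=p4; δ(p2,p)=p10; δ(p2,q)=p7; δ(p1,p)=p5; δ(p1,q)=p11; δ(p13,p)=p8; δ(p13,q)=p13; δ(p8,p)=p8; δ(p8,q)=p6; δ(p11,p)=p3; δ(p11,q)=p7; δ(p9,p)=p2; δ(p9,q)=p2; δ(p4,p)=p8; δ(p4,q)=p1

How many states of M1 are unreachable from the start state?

2

No path from p5 leads to p2, p9; the other 11 states are all reachable.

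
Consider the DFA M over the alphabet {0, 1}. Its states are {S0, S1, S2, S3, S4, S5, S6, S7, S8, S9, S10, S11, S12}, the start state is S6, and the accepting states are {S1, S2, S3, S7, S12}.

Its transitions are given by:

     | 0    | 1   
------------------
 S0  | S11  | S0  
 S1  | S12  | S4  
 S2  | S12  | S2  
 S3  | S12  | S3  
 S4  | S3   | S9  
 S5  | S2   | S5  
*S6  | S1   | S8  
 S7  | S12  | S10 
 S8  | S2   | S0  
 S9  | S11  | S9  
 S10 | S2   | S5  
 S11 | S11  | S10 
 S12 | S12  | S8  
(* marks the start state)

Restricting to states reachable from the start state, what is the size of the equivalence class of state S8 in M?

2

Reachable states from the start: {S0,S1,S2,S3,S4,S5,S6,S8,S9,S10,S11,S12}. Unreachable: {S7} — drop them.
Initial partition by acceptance: {S1,S2,S3,S12} | {S0,S4,S5,S6,S8,S9,S10,S11}.
On input 1, block {S1,S2,S3,S12} splits into {S1,S12} and {S2,S3}.
Split {S0,S4,S5,S6,S8,S9,S10,S11} by δ(·,0) → {S4,S5,S8,S10} and {S0,S9,S11} and {S6}.
Refine {S4,S5,S8,S10} on symbol 1: members go to different blocks, giving {S4,S8} and {S5,S10}.
Split {S0,S9,S11} by δ(·,1) → {S0,S9} and {S11}.
Stable partition: {S1,S12} | {S4,S8} | {S2,S3} | {S0,S9} | {S6} | {S5,S10} | {S11} — 7 equivalence classes.
State S8 belongs to the block {S4,S8}, which has 2 states.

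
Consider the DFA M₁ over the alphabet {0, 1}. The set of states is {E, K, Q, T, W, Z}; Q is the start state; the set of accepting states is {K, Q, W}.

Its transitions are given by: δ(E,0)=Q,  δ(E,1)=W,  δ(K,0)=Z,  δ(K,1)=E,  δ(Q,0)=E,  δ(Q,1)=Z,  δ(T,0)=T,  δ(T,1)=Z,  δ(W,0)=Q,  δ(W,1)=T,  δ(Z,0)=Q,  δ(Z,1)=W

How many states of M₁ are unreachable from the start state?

1

Starting at Q and following transitions, the reachable set is {E, Q, T, W, Z}. That leaves K unreachable — 1 in total.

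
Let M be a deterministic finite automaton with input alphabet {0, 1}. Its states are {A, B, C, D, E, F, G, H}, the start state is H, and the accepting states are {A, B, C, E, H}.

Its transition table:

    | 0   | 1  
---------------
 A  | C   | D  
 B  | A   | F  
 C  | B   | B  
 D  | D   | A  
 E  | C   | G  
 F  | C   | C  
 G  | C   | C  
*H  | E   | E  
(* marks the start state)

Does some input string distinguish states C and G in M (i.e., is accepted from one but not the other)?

Yes

P0 = {A,B,C,E,H} | {D,F,G}.
Split {A,B,C,E,H} by δ(·,1) → {A,B,E} and {C,H}.
Refine {A,B,E} on symbol 0: members go to different blocks, giving {A,E} and {B}.
Refine {D,F,G} on symbol 0: members go to different blocks, giving {F,G} and {D}.
On input 1, block {A,E} splits into {A} and {E}.
Split {C,H} by δ(·,0) → {C} and {H}.
The partition is now stable with 7 blocks: {A} | {F,G} | {C} | {B} | {D} | {E} | {H}.
C and G end up in different blocks, so they are distinguishable. For instance, the string 'ε' is accepted from only C.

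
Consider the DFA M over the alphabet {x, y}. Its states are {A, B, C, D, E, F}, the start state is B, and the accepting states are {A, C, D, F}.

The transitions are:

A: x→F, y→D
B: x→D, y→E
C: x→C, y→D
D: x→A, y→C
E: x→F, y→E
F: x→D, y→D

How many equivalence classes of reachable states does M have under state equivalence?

Every state is reachable, so we keep all 6.
Initial partition by acceptance: {A,C,D,F} | {B,E}.
The partition is now stable with 2 blocks: {A,C,D,F} | {B,E}.

2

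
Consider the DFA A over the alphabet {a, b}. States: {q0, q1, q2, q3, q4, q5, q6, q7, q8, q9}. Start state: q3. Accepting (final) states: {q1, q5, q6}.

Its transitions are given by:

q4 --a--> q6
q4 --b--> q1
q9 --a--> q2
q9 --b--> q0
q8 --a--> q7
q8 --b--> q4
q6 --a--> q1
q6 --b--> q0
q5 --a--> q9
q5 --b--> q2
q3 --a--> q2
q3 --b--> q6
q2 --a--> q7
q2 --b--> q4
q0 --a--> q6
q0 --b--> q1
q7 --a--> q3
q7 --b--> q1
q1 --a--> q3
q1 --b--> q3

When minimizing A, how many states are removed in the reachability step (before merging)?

BFS from q3 reaches {q0, q1, q2, q3, q4, q6, q7}; the 3 state(s) q5, q8, q9 are never visited.

3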